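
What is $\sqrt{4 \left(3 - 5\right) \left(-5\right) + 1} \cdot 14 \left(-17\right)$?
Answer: $- 238 \sqrt{41} \approx -1523.9$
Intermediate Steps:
$\sqrt{4 \left(3 - 5\right) \left(-5\right) + 1} \cdot 14 \left(-17\right) = \sqrt{4 \left(-2\right) \left(-5\right) + 1} \cdot 14 \left(-17\right) = \sqrt{\left(-8\right) \left(-5\right) + 1} \cdot 14 \left(-17\right) = \sqrt{40 + 1} \cdot 14 \left(-17\right) = \sqrt{41} \cdot 14 \left(-17\right) = 14 \sqrt{41} \left(-17\right) = - 238 \sqrt{41}$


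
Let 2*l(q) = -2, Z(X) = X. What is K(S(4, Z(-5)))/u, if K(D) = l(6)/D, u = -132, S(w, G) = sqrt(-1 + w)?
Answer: sqrt(3)/396 ≈ 0.0043739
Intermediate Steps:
l(q) = -1 (l(q) = (1/2)*(-2) = -1)
K(D) = -1/D
K(S(4, Z(-5)))/u = -1/(sqrt(-1 + 4))/(-132) = -1/(sqrt(3))*(-1/132) = -sqrt(3)/3*(-1/132) = sqrt(3)/396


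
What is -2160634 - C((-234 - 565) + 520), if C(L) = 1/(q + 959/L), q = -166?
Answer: -102139650803/47273 ≈ -2.1606e+6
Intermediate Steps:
C(L) = 1/(-166 + 959/L)
-2160634 - C((-234 - 565) + 520) = -2160634 - ((-234 - 565) + 520)/(959 - 166*((-234 - 565) + 520)) = -2160634 - (-799 + 520)/(959 - 166*(-799 + 520)) = -2160634 - (-279)/(959 - 166*(-279)) = -2160634 - (-279)/(959 + 46314) = -2160634 - (-279)/47273 = -2160634 - 1*(-279/47273) = -2160634 + 279/47273 = -102139650803/47273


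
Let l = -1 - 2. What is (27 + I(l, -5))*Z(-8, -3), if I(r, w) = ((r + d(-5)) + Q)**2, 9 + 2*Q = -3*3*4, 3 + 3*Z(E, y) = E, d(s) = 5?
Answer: -19679/12 ≈ -1639.9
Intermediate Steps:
Z(E, y) = -1 + E/3
l = -3
Q = -45/2 (Q = -9/2 + (-3*3*4)/2 = -9/2 + (-9*4)/2 = -9/2 + (1/2)*(-36) = -9/2 - 18 = -45/2 ≈ -22.500)
I(r, w) = (-35/2 + r)**2 (I(r, w) = ((r + 5) - 45/2)**2 = ((5 + r) - 45/2)**2 = (-35/2 + r)**2)
(27 + I(l, -5))*Z(-8, -3) = (27 + (-35 + 2*(-3))**2/4)*(-1 + (1/3)*(-8)) = (27 + (-35 - 6)**2/4)*(-1 - 8/3) = (27 + (1/4)*(-41)**2)*(-11/3) = (27 + (1/4)*1681)*(-11/3) = (27 + 1681/4)*(-11/3) = (1789/4)*(-11/3) = -19679/12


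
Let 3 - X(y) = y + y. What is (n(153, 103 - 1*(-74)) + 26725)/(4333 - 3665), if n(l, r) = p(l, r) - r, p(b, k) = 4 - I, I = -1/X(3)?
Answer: 79655/2004 ≈ 39.748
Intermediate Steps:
X(y) = 3 - 2*y (X(y) = 3 - (y + y) = 3 - 2*y)
I = 1/3 (I = -1/(3 - 2*3) = -1/(3 - 6) = -1/(-3) = -1*(-1/3) = 1/3 ≈ 0.33333)
p(b, k) = 11/3 (p(b, k) = 4 - 1*1/3 = 4 - 1/3 = 11/3)
n(l, r) = 11/3 - r
(n(153, 103 - 1*(-74)) + 26725)/(4333 - 3665) = ((11/3 - (103 - 1*(-74))) + 26725)/(4333 - 3665) = ((11/3 - (103 + 74)) + 26725)/668 = ((11/3 - 1*177) + 26725)*(1/668) = ((11/3 - 177) + 26725)*(1/668) = (-520/3 + 26725)*(1/668) = (79655/3)*(1/668) = 79655/2004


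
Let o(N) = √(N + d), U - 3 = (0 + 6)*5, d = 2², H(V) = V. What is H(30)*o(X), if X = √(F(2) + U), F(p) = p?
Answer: 30*√(4 + √35) ≈ 94.469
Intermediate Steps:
d = 4
U = 33 (U = 3 + (0 + 6)*5 = 3 + 6*5 = 3 + 30 = 33)
X = √35 (X = √(2 + 33) = √35 ≈ 5.9161)
o(N) = √(4 + N) (o(N) = √(N + 4) = √(4 + N))
H(30)*o(X) = 30*√(4 + √35)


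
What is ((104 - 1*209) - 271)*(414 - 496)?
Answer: 30832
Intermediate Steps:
((104 - 1*209) - 271)*(414 - 496) = ((104 - 209) - 271)*(-82) = (-105 - 271)*(-82) = -376*(-82) = 30832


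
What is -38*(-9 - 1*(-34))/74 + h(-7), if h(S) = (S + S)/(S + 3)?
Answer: -691/74 ≈ -9.3378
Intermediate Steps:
h(S) = 2*S/(3 + S) (h(S) = (2*S)/(3 + S) = 2*S/(3 + S))
-38*(-9 - 1*(-34))/74 + h(-7) = -38*(-9 - 1*(-34))/74 + 2*(-7)/(3 - 7) = -38*(-9 + 34)/74 + 2*(-7)/(-4) = -950/74 + 2*(-7)*(-¼) = -38*25/74 + 7/2 = -475/37 + 7/2 = -691/74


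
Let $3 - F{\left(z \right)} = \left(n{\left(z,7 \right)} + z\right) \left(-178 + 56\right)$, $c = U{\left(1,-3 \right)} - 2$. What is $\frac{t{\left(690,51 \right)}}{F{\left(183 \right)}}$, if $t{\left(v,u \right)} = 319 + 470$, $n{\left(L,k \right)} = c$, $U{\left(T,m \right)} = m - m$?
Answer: $\frac{789}{22085} \approx 0.035726$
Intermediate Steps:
$U{\left(T,m \right)} = 0$
$c = -2$ ($c = 0 - 2 = -2$)
$n{\left(L,k \right)} = -2$
$F{\left(z \right)} = -241 + 122 z$ ($F{\left(z \right)} = 3 - \left(-2 + z\right) \left(-178 + 56\right) = 3 - \left(-2 + z\right) \left(-122\right) = 3 - \left(244 - 122 z\right) = 3 + \left(-244 + 122 z\right) = -241 + 122 z$)
$t{\left(v,u \right)} = 789$
$\frac{t{\left(690,51 \right)}}{F{\left(183 \right)}} = \frac{789}{-241 + 122 \cdot 183} = \frac{789}{-241 + 22326} = \frac{789}{22085}$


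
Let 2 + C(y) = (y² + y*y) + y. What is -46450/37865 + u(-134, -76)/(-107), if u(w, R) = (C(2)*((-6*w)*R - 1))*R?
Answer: -281351878350/810311 ≈ -3.4721e+5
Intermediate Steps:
C(y) = -2 + y + 2*y² (C(y) = -2 + ((y² + y*y) + y) = -2 + ((y² + y²) + y) = -2 + (2*y² + y) = -2 + (y + 2*y²) = -2 + y + 2*y²)
u(w, R) = R*(-8 - 48*R*w) (u(w, R) = ((-2 + 2 + 2*2²)*((-6*w)*R - 1))*R = ((-2 + 2 + 2*4)*(-6*R*w - 1))*R = ((-2 + 2 + 8)*(-1 - 6*R*w))*R = (8*(-1 - 6*R*w))*R = (-8 - 48*R*w)*R = R*(-8 - 48*R*w))
-46450/37865 + u(-134, -76)/(-107) = -46450/37865 - 8*(-76)*(1 + 6*(-76)*(-134))/(-107) = -46450*1/37865 - 8*(-76)*(1 + 61104)*(-1/107) = -9290/7573 - 8*(-76)*61105*(-1/107) = -9290/7573 + 37151840*(-1/107) = -9290/7573 - 37151840/107 = -281351878350/810311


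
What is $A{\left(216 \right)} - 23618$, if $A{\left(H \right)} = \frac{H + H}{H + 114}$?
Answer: $- \frac{1298918}{55} \approx -23617.0$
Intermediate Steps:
$A{\left(H \right)} = \frac{2 H}{114 + H}$
$A{\left(216 \right)} - 23618 = 2 \cdot 216 \frac{1}{114 + 216} - 23618 = 2 \cdot 216 \cdot \frac{1}{330} - 23618 = \frac{72}{55} - 23618 = - \frac{1298918}{55}$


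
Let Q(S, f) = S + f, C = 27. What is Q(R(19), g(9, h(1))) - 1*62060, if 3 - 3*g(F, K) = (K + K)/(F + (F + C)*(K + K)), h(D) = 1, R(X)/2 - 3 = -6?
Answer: -15081797/243 ≈ -62065.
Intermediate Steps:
R(X) = -6 (R(X) = 6 + 2*(-6) = 6 - 12 = -6)
g(F, K) = 1 - 2*K/(3*(F + 2*K*(27 + F))) (g(F, K) = 1 - (K + K)/(3*(F + (F + 27)*(K + K))) = 1 - 2*K/(3*(F + (27 + F)*(2*K))) = 1 - 2*K/(3*(F + 2*K*(27 + F))))
Q(R(19), g(9, h(1))) - 1*62060 = (-6 + (9 + (160/3)*1 + 2*9*1)/(9 + 54*1 + 2*9*1)) - 1*62060 = (-6 + (9 + 160/3 + 18)/(9 + 54 + 18)) - 62060 = (-6 + (241/3)/81) - 62060 = (-6 + (1/81)*(241/3)) - 62060 = (-6 + 241/243) - 62060 = -1217/243 - 62060 = -15081797/243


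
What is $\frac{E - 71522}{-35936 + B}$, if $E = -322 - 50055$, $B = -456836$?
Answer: $\frac{121899}{492772} \approx 0.24737$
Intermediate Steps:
$E = -50377$ ($E = -322 - 50055 = -50377$)
$\frac{E - 71522}{-35936 + B} = \frac{-50377 - 71522}{-35936 - 456836} = - \frac{121899}{-492772} = \left(-121899\right) \left(- \frac{1}{492772}\right) = \frac{121899}{492772}$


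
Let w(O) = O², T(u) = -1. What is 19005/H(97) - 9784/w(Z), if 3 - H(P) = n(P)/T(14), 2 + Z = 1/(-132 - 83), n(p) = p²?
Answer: -23498295895/9659572 ≈ -2432.6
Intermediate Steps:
Z = -431/215 (Z = -2 + 1/(-132 - 83) = -2 + 1/(-215) = -2 - 1/215 = -431/215 ≈ -2.0047)
H(P) = 3 + P² (H(P) = 3 - P²/(-1) = 3 - P²*(-1) = 3 - (-1)*P² = 3 + P²)
19005/H(97) - 9784/w(Z) = 19005/(3 + 97²) - 9784/((-431/215)²) = 19005/(3 + 9409) - 9784/185761/46225 = 19005/9412 - 9784*46225/185761 = 19005*(1/9412) - 452265400/185761 = 105/52 - 452265400/185761 = -23498295895/9659572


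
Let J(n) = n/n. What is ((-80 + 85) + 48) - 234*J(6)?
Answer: -181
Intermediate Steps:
J(n) = 1
((-80 + 85) + 48) - 234*J(6) = ((-80 + 85) + 48) - 234*1 = (5 + 48) - 234 = 53 - 234 = -181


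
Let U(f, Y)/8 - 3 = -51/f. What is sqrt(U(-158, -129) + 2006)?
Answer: sqrt(12685346)/79 ≈ 45.084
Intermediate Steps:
U(f, Y) = 24 - 408/f (U(f, Y) = 24 + 8*(-51/f) = 24 - 408/f)
sqrt(U(-158, -129) + 2006) = sqrt((24 - 408/(-158)) + 2006) = sqrt((24 - 408*(-1/158)) + 2006) = sqrt((24 + 204/79) + 2006) = sqrt(2100/79 + 2006) = sqrt(160574/79) = sqrt(12685346)/79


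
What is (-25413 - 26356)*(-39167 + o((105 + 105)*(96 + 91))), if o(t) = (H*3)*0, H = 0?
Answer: 2027636423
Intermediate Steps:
o(t) = 0 (o(t) = (0*3)*0 = 0*0 = 0)
(-25413 - 26356)*(-39167 + o((105 + 105)*(96 + 91))) = (-25413 - 26356)*(-39167 + 0) = -51769*(-39167) = 2027636423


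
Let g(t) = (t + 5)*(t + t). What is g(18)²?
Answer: 685584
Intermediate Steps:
g(t) = 2*t*(5 + t) (g(t) = (5 + t)*(2*t) = 2*t*(5 + t))
g(18)² = (2*18*(5 + 18))² = (2*18*23)² = 828² = 685584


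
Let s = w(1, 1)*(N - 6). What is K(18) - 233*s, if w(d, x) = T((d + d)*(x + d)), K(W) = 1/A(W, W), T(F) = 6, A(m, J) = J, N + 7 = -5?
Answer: 452953/18 ≈ 25164.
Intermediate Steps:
N = -12 (N = -7 - 5 = -12)
K(W) = 1/W
w(d, x) = 6
s = -108 (s = 6*(-12 - 6) = 6*(-18) = -108)
K(18) - 233*s = 1/18 - 233*(-108) = 1/18 + 25164 = 452953/18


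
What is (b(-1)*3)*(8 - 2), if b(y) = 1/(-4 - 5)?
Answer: -2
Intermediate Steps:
b(y) = -1/9 (b(y) = 1/(-9) = -1/9)
(b(-1)*3)*(8 - 2) = (-1/9*3)*(8 - 2) = -1/3*6 = -2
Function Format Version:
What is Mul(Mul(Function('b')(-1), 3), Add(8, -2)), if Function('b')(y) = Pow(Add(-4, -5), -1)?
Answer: -2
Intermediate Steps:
Function('b')(y) = Rational(-1, 9) (Function('b')(y) = Pow(-9, -1) = Rational(-1, 9))
Mul(Mul(Function('b')(-1), 3), Add(8, -2)) = Mul(Mul(Rational(-1, 9), 3), Add(8, -2)) = Mul(Rational(-1, 3), 6) = -2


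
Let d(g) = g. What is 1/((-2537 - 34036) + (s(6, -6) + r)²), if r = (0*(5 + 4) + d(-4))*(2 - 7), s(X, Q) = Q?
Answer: -1/36377 ≈ -2.7490e-5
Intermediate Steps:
r = 20 (r = (0*(5 + 4) - 4)*(2 - 7) = (0*9 - 4)*(-5) = (0 - 4)*(-5) = -4*(-5) = 20)
1/((-2537 - 34036) + (s(6, -6) + r)²) = 1/((-2537 - 34036) + (-6 + 20)²) = 1/(-36573 + 14²) = 1/(-36573 + 196) = 1/(-36377) = -1/36377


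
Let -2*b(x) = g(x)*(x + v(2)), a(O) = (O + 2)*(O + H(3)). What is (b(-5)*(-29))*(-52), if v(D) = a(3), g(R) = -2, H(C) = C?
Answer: 37700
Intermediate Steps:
a(O) = (2 + O)*(3 + O) (a(O) = (O + 2)*(O + 3) = (2 + O)*(3 + O))
v(D) = 30 (v(D) = 6 + 3² + 5*3 = 6 + 9 + 15 = 30)
b(x) = 30 + x (b(x) = -(-1)*(x + 30) = -(-1)*(30 + x) = -(-60 - 2*x)/2 = 30 + x)
(b(-5)*(-29))*(-52) = ((30 - 5)*(-29))*(-52) = (25*(-29))*(-52) = -725*(-52) = 37700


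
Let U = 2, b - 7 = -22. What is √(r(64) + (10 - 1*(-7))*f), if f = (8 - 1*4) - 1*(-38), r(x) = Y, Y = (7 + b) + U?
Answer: 2*√177 ≈ 26.608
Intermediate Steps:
b = -15 (b = 7 - 22 = -15)
Y = -6 (Y = (7 - 15) + 2 = -8 + 2 = -6)
r(x) = -6
f = 42 (f = (8 - 4) + 38 = 4 + 38 = 42)
√(r(64) + (10 - 1*(-7))*f) = √(-6 + (10 - 1*(-7))*42) = √(-6 + (10 + 7)*42) = √(-6 + 17*42) = √(-6 + 714) = √708 = 2*√177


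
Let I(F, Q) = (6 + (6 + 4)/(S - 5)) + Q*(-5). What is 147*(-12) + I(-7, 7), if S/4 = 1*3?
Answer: -12541/7 ≈ -1791.6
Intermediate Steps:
S = 12 (S = 4*(1*3) = 4*3 = 12)
I(F, Q) = 52/7 - 5*Q (I(F, Q) = (6 + (6 + 4)/(12 - 5)) + Q*(-5) = (6 + 10/7) - 5*Q = 52/7 - 5*Q)
147*(-12) + I(-7, 7) = 147*(-12) + (52/7 - 5*7) = -1764 + (52/7 - 35) = -1764 - 193/7 = -12541/7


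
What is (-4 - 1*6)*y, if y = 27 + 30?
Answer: -570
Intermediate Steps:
y = 57
(-4 - 1*6)*y = (-4 - 1*6)*57 = (-4 - 6)*57 = -10*57 = -570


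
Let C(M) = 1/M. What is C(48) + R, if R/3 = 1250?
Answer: 180001/48 ≈ 3750.0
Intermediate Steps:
R = 3750 (R = 3*1250 = 3750)
C(48) + R = 1/48 + 3750 = 180001/48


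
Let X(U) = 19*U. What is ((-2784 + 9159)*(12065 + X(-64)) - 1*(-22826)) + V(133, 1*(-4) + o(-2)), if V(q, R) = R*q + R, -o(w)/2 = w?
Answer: 69185201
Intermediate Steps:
o(w) = -2*w
V(q, R) = R + R*q
((-2784 + 9159)*(12065 + X(-64)) - 1*(-22826)) + V(133, 1*(-4) + o(-2)) = ((-2784 + 9159)*(12065 + 19*(-64)) - 1*(-22826)) + (1*(-4) - 2*(-2))*(1 + 133) = (6375*(12065 - 1216) + 22826) + (-4 + 4)*134 = (6375*10849 + 22826) + 0*134 = (69162375 + 22826) + 0 = 69185201 + 0 = 69185201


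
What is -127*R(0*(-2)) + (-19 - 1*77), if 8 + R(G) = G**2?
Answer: 920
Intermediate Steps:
R(G) = -8 + G**2
-127*R(0*(-2)) + (-19 - 1*77) = -127*(-8 + (0*(-2))**2) + (-19 - 1*77) = -127*(-8 + 0**2) + (-19 - 77) = -127*(-8 + 0) - 96 = -127*(-8) - 96 = 1016 - 96 = 920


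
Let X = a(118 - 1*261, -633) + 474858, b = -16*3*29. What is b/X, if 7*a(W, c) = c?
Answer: -3248/1107791 ≈ -0.0029320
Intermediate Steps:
a(W, c) = c/7
b = -1392 (b = -48*29 = -1392)
X = 3323373/7 (X = (⅐)*(-633) + 474858 = -633/7 + 474858 = 3323373/7 ≈ 4.7477e+5)
b/X = -1392/3323373/7 = -1392*7/3323373 = -3248/1107791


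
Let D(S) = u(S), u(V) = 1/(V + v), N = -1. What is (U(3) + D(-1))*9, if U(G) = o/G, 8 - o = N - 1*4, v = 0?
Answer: 30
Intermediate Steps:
o = 13 (o = 8 - (-1 - 1*4) = 8 - (-1 - 4) = 8 - 1*(-5) = 8 + 5 = 13)
u(V) = 1/V (u(V) = 1/(V + 0) = 1/V)
D(S) = 1/S
U(G) = 13/G
(U(3) + D(-1))*9 = (13/3 + 1/(-1))*9 = (13*(⅓) - 1)*9 = (13/3 - 1)*9 = (10/3)*9 = 30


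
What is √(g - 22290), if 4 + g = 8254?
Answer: 6*I*√390 ≈ 118.49*I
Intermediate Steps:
g = 8250 (g = -4 + 8254 = 8250)
√(g - 22290) = √(8250 - 22290) = √(-14040) = 6*I*√390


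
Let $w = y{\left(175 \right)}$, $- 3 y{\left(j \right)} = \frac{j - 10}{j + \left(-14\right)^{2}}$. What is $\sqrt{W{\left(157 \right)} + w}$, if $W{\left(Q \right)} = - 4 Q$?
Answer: $\frac{i \sqrt{86458953}}{371} \approx 25.063 i$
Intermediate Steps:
$y{\left(j \right)} = - \frac{-10 + j}{3 \left(196 + j\right)}$ ($y{\left(j \right)} = - \frac{\left(j - 10\right) \frac{1}{j + \left(-14\right)^{2}}}{3} = - \frac{\left(-10 + j\right) \frac{1}{j + 196}}{3} = - \frac{\left(-10 + j\right) \frac{1}{196 + j}}{3} = - \frac{\frac{1}{196 + j} \left(-10 + j\right)}{3} = - \frac{-10 + j}{3 \left(196 + j\right)}$)
$w = - \frac{55}{371}$ ($w = \frac{10 - 175}{3 \left(196 + 175\right)} = \frac{10 - 175}{3 \cdot 371} = \frac{1}{3} \cdot \frac{1}{371} \left(-165\right) = - \frac{55}{371} \approx -0.14825$)
$\sqrt{W{\left(157 \right)} + w} = \sqrt{\left(-4\right) 157 - \frac{55}{371}} = \sqrt{-628 - \frac{55}{371}} = \sqrt{- \frac{233043}{371}} = \frac{i \sqrt{86458953}}{371}$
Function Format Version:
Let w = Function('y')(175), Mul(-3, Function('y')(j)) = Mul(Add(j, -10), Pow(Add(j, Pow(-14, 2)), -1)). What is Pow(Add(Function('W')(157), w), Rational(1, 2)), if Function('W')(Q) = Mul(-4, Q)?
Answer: Mul(Rational(1, 371), I, Pow(86458953, Rational(1, 2))) ≈ Mul(25.063, I)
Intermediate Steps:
Function('y')(j) = Mul(Rational(-1, 3), Pow(Add(196, j), -1), Add(-10, j)) (Function('y')(j) = Mul(Rational(-1, 3), Mul(Add(j, -10), Pow(Add(j, Pow(-14, 2)), -1))) = Mul(Rational(-1, 3), Mul(Add(-10, j), Pow(Add(j, 196), -1))) = Mul(Rational(-1, 3), Mul(Add(-10, j), Pow(Add(196, j), -1))) = Mul(Rational(-1, 3), Mul(Pow(Add(196, j), -1), Add(-10, j))) = Mul(Rational(-1, 3), Pow(Add(196, j), -1), Add(-10, j)))
w = Rational(-55, 371) (w = Mul(Rational(1, 3), Pow(Add(196, 175), -1), Add(10, Mul(-1, 175))) = Mul(Rational(1, 3), Pow(371, -1), Add(10, -175)) = Mul(Rational(1, 3), Rational(1, 371), -165) = Rational(-55, 371) ≈ -0.14825)
Pow(Add(Function('W')(157), w), Rational(1, 2)) = Pow(Add(Mul(-4, 157), Rational(-55, 371)), Rational(1, 2)) = Pow(Add(-628, Rational(-55, 371)), Rational(1, 2)) = Pow(Rational(-233043, 371), Rational(1, 2)) = Mul(Rational(1, 371), I, Pow(86458953, Rational(1, 2)))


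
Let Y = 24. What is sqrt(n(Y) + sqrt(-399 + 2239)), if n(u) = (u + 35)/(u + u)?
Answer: sqrt(177 + 576*sqrt(115))/12 ≈ 6.6426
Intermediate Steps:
n(u) = (35 + u)/(2*u) (n(u) = (35 + u)/((2*u)) = (35 + u)*(1/(2*u)) = (35 + u)/(2*u))
sqrt(n(Y) + sqrt(-399 + 2239)) = sqrt((1/2)*(35 + 24)/24 + sqrt(-399 + 2239)) = sqrt((1/2)*(1/24)*59 + sqrt(1840)) = sqrt(59/48 + 4*sqrt(115))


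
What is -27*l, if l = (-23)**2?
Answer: -14283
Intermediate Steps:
l = 529
-27*l = -27*529 = -14283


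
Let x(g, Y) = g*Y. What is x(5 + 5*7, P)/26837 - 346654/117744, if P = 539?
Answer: -307481489/143631624 ≈ -2.1408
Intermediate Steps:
x(g, Y) = Y*g
x(5 + 5*7, P)/26837 - 346654/117744 = (539*(5 + 5*7))/26837 - 346654/117744 = (539*(5 + 35))*(1/26837) - 346654*1/117744 = (539*40)*(1/26837) - 15757/5352 = 21560*(1/26837) - 15757/5352 = 21560/26837 - 15757/5352 = -307481489/143631624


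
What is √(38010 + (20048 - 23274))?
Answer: 4*√2174 ≈ 186.50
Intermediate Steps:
√(38010 + (20048 - 23274)) = √(38010 - 3226) = √34784 = 4*√2174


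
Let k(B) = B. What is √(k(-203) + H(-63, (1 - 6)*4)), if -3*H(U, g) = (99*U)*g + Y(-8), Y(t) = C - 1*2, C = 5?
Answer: 2*I*√10446 ≈ 204.41*I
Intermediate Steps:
Y(t) = 3 (Y(t) = 5 - 1*2 = 5 - 2 = 3)
H(U, g) = -1 - 33*U*g (H(U, g) = -((99*U)*g + 3)/3 = -(99*U*g + 3)/3 = -(3 + 99*U*g)/3 = -1 - 33*U*g)
√(k(-203) + H(-63, (1 - 6)*4)) = √(-203 + (-1 - 33*(-63)*(1 - 6)*4)) = √(-203 + (-1 - 33*(-63)*(-5*4))) = √(-203 + (-1 - 33*(-63)*(-20))) = √(-203 + (-1 - 41580)) = √(-203 - 41581) = √(-41784) = 2*I*√10446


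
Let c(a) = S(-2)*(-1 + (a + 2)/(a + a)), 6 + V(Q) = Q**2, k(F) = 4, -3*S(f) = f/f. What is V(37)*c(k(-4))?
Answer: 1363/12 ≈ 113.58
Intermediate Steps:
S(f) = -1/3 (S(f) = -f/(3*f) = -1/3*1 = -1/3)
V(Q) = -6 + Q**2
c(a) = 1/3 - (2 + a)/(6*a) (c(a) = -(-1 + (a + 2)/(a + a))/3 = -(-1 + (2 + a)/((2*a)))/3 = -(-1 + (2 + a)*(1/(2*a)))/3 = -(-1 + (2 + a)/(2*a))/3 = 1/3 - (2 + a)/(6*a))
V(37)*c(k(-4)) = (-6 + 37**2)*((1/6)*(-2 + 4)/4) = (-6 + 1369)*((1/6)*(1/4)*2) = 1363*(1/12) = 1363/12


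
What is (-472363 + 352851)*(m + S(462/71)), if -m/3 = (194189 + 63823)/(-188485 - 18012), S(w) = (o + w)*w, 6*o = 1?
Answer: -5868801715601416/1040951377 ≈ -5.6379e+6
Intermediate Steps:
o = ⅙ (o = (⅙)*1 = ⅙ ≈ 0.16667)
S(w) = w*(⅙ + w) (S(w) = (⅙ + w)*w = w*(⅙ + w))
m = 774036/206497 (m = -3*(194189 + 63823)/(-188485 - 18012) = -774036/(-206497) = -774036*(-1)/206497 = -3*(-258012/206497) = 774036/206497 ≈ 3.7484)
(-472363 + 352851)*(m + S(462/71)) = (-472363 + 352851)*(774036/206497 + (462/71)*(⅙ + 462/71)) = -119512*(774036/206497 + (462*(1/71))*(⅙ + 462*(1/71))) = -119512*(774036/206497 + 462*(⅙ + 462/71)/71) = -119512*(774036/206497 + (462/71)*(2843/426)) = -119512*(774036/206497 + 218911/5041) = -119512*49106380243/1040951377 = -5868801715601416/1040951377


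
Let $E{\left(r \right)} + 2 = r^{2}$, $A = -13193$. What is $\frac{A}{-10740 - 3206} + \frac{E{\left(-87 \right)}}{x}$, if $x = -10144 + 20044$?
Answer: $\frac{118070041}{69032700} \approx 1.7104$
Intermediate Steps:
$x = 9900$
$E{\left(r \right)} = -2 + r^{2}$
$\frac{A}{-10740 - 3206} + \frac{E{\left(-87 \right)}}{x} = - \frac{13193}{-10740 - 3206} + \frac{-2 + \left(-87\right)^{2}}{9900} = - \frac{13193}{-13946} + \left(-2 + 7569\right) \frac{1}{9900} = \left(-13193\right) \left(- \frac{1}{13946}\right) + 7567 \cdot \frac{1}{9900} = \frac{13193}{13946} + \frac{7567}{9900} = \frac{118070041}{69032700}$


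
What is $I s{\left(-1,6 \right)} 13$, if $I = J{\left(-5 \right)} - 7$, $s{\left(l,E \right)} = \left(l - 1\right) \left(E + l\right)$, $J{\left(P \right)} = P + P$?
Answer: $2210$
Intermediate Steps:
$J{\left(P \right)} = 2 P$
$s{\left(l,E \right)} = \left(-1 + l\right) \left(E + l\right)$
$I = -17$ ($I = 2 \left(-5\right) - 7 = -10 - 7 = -17$)
$I s{\left(-1,6 \right)} 13 = - 17 \left(\left(-1\right)^{2} - 6 - -1 + 6 \left(-1\right)\right) 13 = - 17 \left(1 - 6 + 1 - 6\right) 13 = \left(-17\right) \left(-10\right) 13 = 170 \cdot 13 = 2210$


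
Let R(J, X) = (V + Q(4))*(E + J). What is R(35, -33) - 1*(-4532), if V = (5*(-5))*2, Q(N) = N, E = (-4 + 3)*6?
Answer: 3198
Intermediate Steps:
E = -6 (E = -1*6 = -6)
V = -50 (V = -25*2 = -50)
R(J, X) = 276 - 46*J (R(J, X) = (-50 + 4)*(-6 + J) = -46*(-6 + J) = 276 - 46*J)
R(35, -33) - 1*(-4532) = (276 - 46*35) - 1*(-4532) = (276 - 1610) + 4532 = -1334 + 4532 = 3198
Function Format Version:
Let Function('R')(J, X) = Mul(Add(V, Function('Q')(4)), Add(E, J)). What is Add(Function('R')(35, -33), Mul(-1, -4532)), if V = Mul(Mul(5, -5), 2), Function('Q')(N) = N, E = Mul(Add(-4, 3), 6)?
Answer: 3198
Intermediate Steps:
E = -6 (E = Mul(-1, 6) = -6)
V = -50 (V = Mul(-25, 2) = -50)
Function('R')(J, X) = Add(276, Mul(-46, J)) (Function('R')(J, X) = Mul(Add(-50, 4), Add(-6, J)) = Mul(-46, Add(-6, J)) = Add(276, Mul(-46, J)))
Add(Function('R')(35, -33), Mul(-1, -4532)) = Add(Add(276, Mul(-46, 35)), Mul(-1, -4532)) = Add(Add(276, -1610), 4532) = Add(-1334, 4532) = 3198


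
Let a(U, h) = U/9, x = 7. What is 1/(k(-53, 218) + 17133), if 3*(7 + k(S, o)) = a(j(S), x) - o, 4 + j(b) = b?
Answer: 9/153461 ≈ 5.8647e-5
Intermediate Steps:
j(b) = -4 + b
a(U, h) = U/9 (a(U, h) = U*(⅑) = U/9)
k(S, o) = -193/27 - o/3 + S/27 (k(S, o) = -7 + ((-4 + S)/9 - o)/3 = -7 + ((-4/9 + S/9) - o)/3 = -7 + (-4/9 - o + S/9)/3 = -7 + (-4/27 - o/3 + S/27) = -193/27 - o/3 + S/27)
1/(k(-53, 218) + 17133) = 1/((-193/27 - ⅓*218 + (1/27)*(-53)) + 17133) = 1/((-193/27 - 218/3 - 53/27) + 17133) = 1/(-736/9 + 17133) = 1/(153461/9) = 9/153461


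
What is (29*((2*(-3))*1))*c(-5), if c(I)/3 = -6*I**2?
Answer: 78300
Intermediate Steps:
c(I) = -18*I**2 (c(I) = 3*(-6*I**2) = -18*I**2)
(29*((2*(-3))*1))*c(-5) = (29*((2*(-3))*1))*(-18*(-5)**2) = (29*(-6*1))*(-18*25) = (29*(-6))*(-450) = -174*(-450) = 78300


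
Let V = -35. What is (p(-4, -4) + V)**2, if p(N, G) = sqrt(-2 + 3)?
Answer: 1156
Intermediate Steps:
p(N, G) = 1 (p(N, G) = sqrt(1) = 1)
(p(-4, -4) + V)**2 = (1 - 35)**2 = (-34)**2 = 1156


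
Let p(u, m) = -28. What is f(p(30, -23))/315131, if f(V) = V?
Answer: -28/315131 ≈ -8.8852e-5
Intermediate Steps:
f(p(30, -23))/315131 = -28/315131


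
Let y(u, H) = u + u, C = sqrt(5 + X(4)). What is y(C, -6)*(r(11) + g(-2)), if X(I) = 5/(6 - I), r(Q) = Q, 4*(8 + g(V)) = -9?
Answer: 3*sqrt(30)/4 ≈ 4.1079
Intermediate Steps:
g(V) = -41/4 (g(V) = -8 + (1/4)*(-9) = -8 - 9/4 = -41/4)
C = sqrt(30)/2 (C = sqrt(5 - 5/(-6 + 4)) = sqrt(5 - 5/(-2)) = sqrt(5 - 5*(-1/2)) = sqrt(5 + 5/2) = sqrt(15/2) = sqrt(30)/2 ≈ 2.7386)
y(u, H) = 2*u
y(C, -6)*(r(11) + g(-2)) = (2*(sqrt(30)/2))*(11 - 41/4) = sqrt(30)*(3/4) = 3*sqrt(30)/4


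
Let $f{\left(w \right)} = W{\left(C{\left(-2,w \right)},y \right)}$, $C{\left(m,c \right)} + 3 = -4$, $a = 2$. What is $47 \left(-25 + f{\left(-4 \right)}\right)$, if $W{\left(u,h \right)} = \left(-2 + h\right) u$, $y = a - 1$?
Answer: $-846$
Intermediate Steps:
$C{\left(m,c \right)} = -7$ ($C{\left(m,c \right)} = -3 - 4 = -7$)
$y = 1$ ($y = 2 - 1 = 1$)
$W{\left(u,h \right)} = u \left(-2 + h\right)$
$f{\left(w \right)} = 7$ ($f{\left(w \right)} = - 7 \left(-2 + 1\right) = \left(-7\right) \left(-1\right) = 7$)
$47 \left(-25 + f{\left(-4 \right)}\right) = 47 \left(-25 + 7\right) = 47 \left(-18\right) = -846$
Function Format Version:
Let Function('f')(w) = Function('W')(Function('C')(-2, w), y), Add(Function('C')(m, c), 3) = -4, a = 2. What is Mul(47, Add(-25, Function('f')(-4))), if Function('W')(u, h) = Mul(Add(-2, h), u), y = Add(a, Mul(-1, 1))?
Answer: -846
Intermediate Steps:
Function('C')(m, c) = -7 (Function('C')(m, c) = Add(-3, -4) = -7)
y = 1 (y = Add(2, Mul(-1, 1)) = Add(2, -1) = 1)
Function('W')(u, h) = Mul(u, Add(-2, h))
Function('f')(w) = 7 (Function('f')(w) = Mul(-7, Add(-2, 1)) = Mul(-7, -1) = 7)
Mul(47, Add(-25, Function('f')(-4))) = Mul(47, Add(-25, 7)) = Mul(47, -18) = -846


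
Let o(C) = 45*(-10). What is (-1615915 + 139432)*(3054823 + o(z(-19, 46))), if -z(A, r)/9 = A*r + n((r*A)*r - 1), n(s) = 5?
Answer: -4509729810159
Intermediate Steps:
z(A, r) = -45 - 9*A*r (z(A, r) = -9*(A*r + 5) = -9*(5 + A*r) = -45 - 9*A*r)
o(C) = -450
(-1615915 + 139432)*(3054823 + o(z(-19, 46))) = (-1615915 + 139432)*(3054823 - 450) = -1476483*3054373 = -4509729810159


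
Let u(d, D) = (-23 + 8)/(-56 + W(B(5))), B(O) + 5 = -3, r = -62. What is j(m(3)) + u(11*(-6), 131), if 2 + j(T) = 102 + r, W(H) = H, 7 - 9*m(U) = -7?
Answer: 2447/64 ≈ 38.234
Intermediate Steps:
m(U) = 14/9 (m(U) = 7/9 - 1/9*(-7) = 7/9 + 7/9 = 14/9)
B(O) = -8 (B(O) = -5 - 3 = -8)
u(d, D) = 15/64 (u(d, D) = (-23 + 8)/(-56 - 8) = -15/(-64) = -15*(-1/64) = 15/64)
j(T) = 38 (j(T) = -2 + (102 - 62) = -2 + 40 = 38)
j(m(3)) + u(11*(-6), 131) = 38 + 15/64 = 2447/64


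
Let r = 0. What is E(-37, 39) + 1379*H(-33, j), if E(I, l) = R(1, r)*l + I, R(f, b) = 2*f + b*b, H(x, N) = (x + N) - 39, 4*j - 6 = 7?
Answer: -379061/4 ≈ -94765.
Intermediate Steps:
j = 13/4 (j = 3/2 + (1/4)*7 = 3/2 + 7/4 = 13/4 ≈ 3.2500)
H(x, N) = -39 + N + x (H(x, N) = (N + x) - 39 = -39 + N + x)
R(f, b) = b**2 + 2*f (R(f, b) = 2*f + b**2 = b**2 + 2*f)
E(I, l) = I + 2*l (E(I, l) = (0**2 + 2*1)*l + I = (0 + 2)*l + I = 2*l + I = I + 2*l)
E(-37, 39) + 1379*H(-33, j) = (-37 + 2*39) + 1379*(-39 + 13/4 - 33) = (-37 + 78) + 1379*(-275/4) = 41 - 379225/4 = -379061/4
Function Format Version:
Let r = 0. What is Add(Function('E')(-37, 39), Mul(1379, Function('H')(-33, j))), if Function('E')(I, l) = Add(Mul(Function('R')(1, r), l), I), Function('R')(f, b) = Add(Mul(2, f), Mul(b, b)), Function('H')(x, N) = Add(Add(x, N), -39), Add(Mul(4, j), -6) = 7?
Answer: Rational(-379061, 4) ≈ -94765.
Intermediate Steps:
j = Rational(13, 4) (j = Add(Rational(3, 2), Mul(Rational(1, 4), 7)) = Add(Rational(3, 2), Rational(7, 4)) = Rational(13, 4) ≈ 3.2500)
Function('H')(x, N) = Add(-39, N, x) (Function('H')(x, N) = Add(Add(N, x), -39) = Add(-39, N, x))
Function('R')(f, b) = Add(Pow(b, 2), Mul(2, f)) (Function('R')(f, b) = Add(Mul(2, f), Pow(b, 2)) = Add(Pow(b, 2), Mul(2, f)))
Function('E')(I, l) = Add(I, Mul(2, l)) (Function('E')(I, l) = Add(Mul(Add(Pow(0, 2), Mul(2, 1)), l), I) = Add(Mul(Add(0, 2), l), I) = Add(Mul(2, l), I) = Add(I, Mul(2, l)))
Add(Function('E')(-37, 39), Mul(1379, Function('H')(-33, j))) = Add(Add(-37, Mul(2, 39)), Mul(1379, Add(-39, Rational(13, 4), -33))) = Add(Add(-37, 78), Mul(1379, Rational(-275, 4))) = Add(41, Rational(-379225, 4)) = Rational(-379061, 4)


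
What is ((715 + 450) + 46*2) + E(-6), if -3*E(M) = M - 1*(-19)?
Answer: 3758/3 ≈ 1252.7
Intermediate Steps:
E(M) = -19/3 - M/3 (E(M) = -(M - 1*(-19))/3 = -(M + 19)/3 = -(19 + M)/3 = -19/3 - M/3)
((715 + 450) + 46*2) + E(-6) = ((715 + 450) + 46*2) + (-19/3 - 1/3*(-6)) = (1165 + 92) + (-19/3 + 2) = 1257 - 13/3 = 3758/3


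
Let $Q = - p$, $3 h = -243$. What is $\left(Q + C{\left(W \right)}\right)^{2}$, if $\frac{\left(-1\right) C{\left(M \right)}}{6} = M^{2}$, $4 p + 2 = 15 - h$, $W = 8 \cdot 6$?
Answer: $\frac{767013025}{4} \approx 1.9175 \cdot 10^{8}$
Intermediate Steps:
$h = -81$ ($h = \frac{1}{3} \left(-243\right) = -81$)
$W = 48$
$p = \frac{47}{2}$ ($p = - \frac{1}{2} + \frac{15 - -81}{4} = - \frac{1}{2} + \frac{15 + 81}{4} = - \frac{1}{2} + \frac{1}{4} \cdot 96 = - \frac{1}{2} + 24 = \frac{47}{2} \approx 23.5$)
$C{\left(M \right)} = - 6 M^{2}$
$Q = - \frac{47}{2}$ ($Q = \left(-1\right) \frac{47}{2} = - \frac{47}{2} \approx -23.5$)
$\left(Q + C{\left(W \right)}\right)^{2} = \left(- \frac{47}{2} - 6 \cdot 48^{2}\right)^{2} = \left(- \frac{47}{2} - 13824\right)^{2} = \left(- \frac{27695}{2}\right)^{2} = \frac{767013025}{4}$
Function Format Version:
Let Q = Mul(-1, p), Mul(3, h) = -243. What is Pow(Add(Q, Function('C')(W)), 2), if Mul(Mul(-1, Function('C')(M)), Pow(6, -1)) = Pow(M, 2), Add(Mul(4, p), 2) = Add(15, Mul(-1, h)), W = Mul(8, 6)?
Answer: Rational(767013025, 4) ≈ 1.9175e+8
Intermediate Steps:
h = -81 (h = Mul(Rational(1, 3), -243) = -81)
W = 48
p = Rational(47, 2) (p = Add(Rational(-1, 2), Mul(Rational(1, 4), Add(15, Mul(-1, -81)))) = Add(Rational(-1, 2), Mul(Rational(1, 4), Add(15, 81))) = Add(Rational(-1, 2), Mul(Rational(1, 4), 96)) = Add(Rational(-1, 2), 24) = Rational(47, 2) ≈ 23.500)
Function('C')(M) = Mul(-6, Pow(M, 2))
Q = Rational(-47, 2) (Q = Mul(-1, Rational(47, 2)) = Rational(-47, 2) ≈ -23.500)
Pow(Add(Q, Function('C')(W)), 2) = Pow(Add(Rational(-47, 2), Mul(-6, Pow(48, 2))), 2) = Pow(Add(Rational(-47, 2), Mul(-6, 2304)), 2) = Pow(Add(Rational(-47, 2), -13824), 2) = Pow(Rational(-27695, 2), 2) = Rational(767013025, 4)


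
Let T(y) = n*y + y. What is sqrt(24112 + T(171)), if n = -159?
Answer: I*sqrt(2906) ≈ 53.907*I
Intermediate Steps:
T(y) = -158*y (T(y) = -159*y + y = -158*y)
sqrt(24112 + T(171)) = sqrt(24112 - 158*171) = sqrt(24112 - 27018) = sqrt(-2906) = I*sqrt(2906)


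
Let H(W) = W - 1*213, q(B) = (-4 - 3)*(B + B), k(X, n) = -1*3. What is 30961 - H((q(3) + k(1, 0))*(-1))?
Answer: 31129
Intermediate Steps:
k(X, n) = -3
q(B) = -14*B
H(W) = -213 + W (H(W) = W - 213 = -213 + W)
30961 - H((q(3) + k(1, 0))*(-1)) = 30961 - (-213 + (-14*3 - 3)*(-1)) = 30961 - (-213 + (-42 - 3)*(-1)) = 30961 - (-213 - 45*(-1)) = 30961 - (-213 + 45) = 30961 - 1*(-168) = 30961 + 168 = 31129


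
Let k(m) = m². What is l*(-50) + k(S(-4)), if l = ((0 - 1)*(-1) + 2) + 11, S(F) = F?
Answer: -684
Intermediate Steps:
l = 14 (l = (-1*(-1) + 2) + 11 = (1 + 2) + 11 = 3 + 11 = 14)
l*(-50) + k(S(-4)) = 14*(-50) + (-4)² = -700 + 16 = -684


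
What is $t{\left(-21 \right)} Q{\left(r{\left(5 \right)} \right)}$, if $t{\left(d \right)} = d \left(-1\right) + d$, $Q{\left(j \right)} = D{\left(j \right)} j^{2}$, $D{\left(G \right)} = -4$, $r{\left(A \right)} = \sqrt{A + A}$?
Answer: $0$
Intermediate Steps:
$r{\left(A \right)} = \sqrt{2} \sqrt{A}$ ($r{\left(A \right)} = \sqrt{2 A} = \sqrt{2} \sqrt{A}$)
$Q{\left(j \right)} = - 4 j^{2}$
$t{\left(d \right)} = 0$ ($t{\left(d \right)} = - d + d = 0$)
$t{\left(-21 \right)} Q{\left(r{\left(5 \right)} \right)} = 0 \left(- 4 \left(\sqrt{2} \sqrt{5}\right)^{2}\right) = 0 \left(- 4 \left(\sqrt{10}\right)^{2}\right) = 0 \left(\left(-4\right) 10\right) = 0 \left(-40\right) = 0$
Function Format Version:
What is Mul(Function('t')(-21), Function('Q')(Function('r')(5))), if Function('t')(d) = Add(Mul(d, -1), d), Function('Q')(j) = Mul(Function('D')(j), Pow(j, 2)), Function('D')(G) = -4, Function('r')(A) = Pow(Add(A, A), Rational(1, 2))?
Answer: 0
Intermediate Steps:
Function('r')(A) = Mul(Pow(2, Rational(1, 2)), Pow(A, Rational(1, 2))) (Function('r')(A) = Pow(Mul(2, A), Rational(1, 2)) = Mul(Pow(2, Rational(1, 2)), Pow(A, Rational(1, 2))))
Function('Q')(j) = Mul(-4, Pow(j, 2))
Function('t')(d) = 0 (Function('t')(d) = Add(Mul(-1, d), d) = 0)
Mul(Function('t')(-21), Function('Q')(Function('r')(5))) = Mul(0, Mul(-4, Pow(Mul(Pow(2, Rational(1, 2)), Pow(5, Rational(1, 2))), 2))) = Mul(0, Mul(-4, Pow(Pow(10, Rational(1, 2)), 2))) = Mul(0, Mul(-4, 10)) = Mul(0, -40) = 0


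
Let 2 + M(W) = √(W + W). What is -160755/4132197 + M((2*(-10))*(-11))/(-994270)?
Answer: -26637601576/684753251865 - √110/497135 ≈ -0.038922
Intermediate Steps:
M(W) = -2 + √2*√W (M(W) = -2 + √(W + W) = -2 + √(2*W) = -2 + √2*√W)
-160755/4132197 + M((2*(-10))*(-11))/(-994270) = -160755/4132197 + (-2 + √2*√((2*(-10))*(-11)))/(-994270) = -160755*1/4132197 + (-2 + √2*√(-20*(-11)))*(-1/994270) = -53585/1377399 + (-2 + √2*√220)*(-1/994270) = -53585/1377399 + (-2 + √2*(2*√55))*(-1/994270) = -53585/1377399 + (-2 + 2*√110)*(-1/994270) = -53585/1377399 + (1/497135 - √110/497135) = -26637601576/684753251865 - √110/497135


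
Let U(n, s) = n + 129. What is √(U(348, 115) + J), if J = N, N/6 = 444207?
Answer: 3*√296191 ≈ 1632.7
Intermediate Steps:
N = 2665242 (N = 6*444207 = 2665242)
U(n, s) = 129 + n
J = 2665242
√(U(348, 115) + J) = √((129 + 348) + 2665242) = √(477 + 2665242) = √2665719 = 3*√296191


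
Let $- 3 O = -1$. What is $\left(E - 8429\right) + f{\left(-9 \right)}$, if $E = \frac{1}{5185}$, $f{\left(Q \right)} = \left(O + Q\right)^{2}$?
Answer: $- \frac{389834216}{46665} \approx -8353.9$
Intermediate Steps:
$O = \frac{1}{3}$ ($O = \left(- \frac{1}{3}\right) \left(-1\right) = \frac{1}{3} \approx 0.33333$)
$f{\left(Q \right)} = \left(\frac{1}{3} + Q\right)^{2}$
$E = \frac{1}{5185} \approx 0.00019286$
$\left(E - 8429\right) + f{\left(-9 \right)} = \left(\frac{1}{5185} - 8429\right) + \frac{\left(1 + 3 \left(-9\right)\right)^{2}}{9} = - \frac{43704364}{5185} + \frac{\left(1 - 27\right)^{2}}{9} = - \frac{43704364}{5185} + \frac{\left(-26\right)^{2}}{9} = - \frac{43704364}{5185} + \frac{1}{9} \cdot 676 = - \frac{43704364}{5185} + \frac{676}{9} = - \frac{389834216}{46665}$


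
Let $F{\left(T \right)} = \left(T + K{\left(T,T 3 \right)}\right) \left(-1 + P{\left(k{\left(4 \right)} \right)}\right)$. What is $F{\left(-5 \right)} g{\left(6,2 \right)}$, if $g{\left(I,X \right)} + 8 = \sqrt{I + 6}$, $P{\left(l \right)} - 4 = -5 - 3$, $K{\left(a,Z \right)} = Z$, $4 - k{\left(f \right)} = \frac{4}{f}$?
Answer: $-800 + 200 \sqrt{3} \approx -453.59$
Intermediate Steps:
$k{\left(f \right)} = 4 - \frac{4}{f}$
$P{\left(l \right)} = -4$ ($P{\left(l \right)} = 4 - 8 = -4$)
$F{\left(T \right)} = - 20 T$ ($F{\left(T \right)} = \left(T + T 3\right) \left(-1 - 4\right) = \left(T + 3 T\right) \left(-5\right) = 4 T \left(-5\right) = - 20 T$)
$g{\left(I,X \right)} = -8 + \sqrt{6 + I}$ ($g{\left(I,X \right)} = -8 + \sqrt{I + 6} = -8 + \sqrt{6 + I}$)
$F{\left(-5 \right)} g{\left(6,2 \right)} = \left(-20\right) \left(-5\right) \left(-8 + \sqrt{6 + 6}\right) = 100 \left(-8 + \sqrt{12}\right) = 100 \left(-8 + 2 \sqrt{3}\right) = -800 + 200 \sqrt{3}$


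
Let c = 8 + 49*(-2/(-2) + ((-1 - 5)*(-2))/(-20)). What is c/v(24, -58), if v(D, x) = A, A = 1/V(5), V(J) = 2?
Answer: 276/5 ≈ 55.200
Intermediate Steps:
A = ½ (A = 1/2 = ½ ≈ 0.50000)
v(D, x) = ½
c = 138/5 (c = 8 + 49*(-2*(-½) - 6*(-2)*(-1/20)) = 8 + 49*(1 + 12*(-1/20)) = 8 + 49*(1 - ⅗) = 8 + 49*(⅖) = 8 + 98/5 = 138/5 ≈ 27.600)
c/v(24, -58) = 138/(5*(½)) = (138/5)*2 = 276/5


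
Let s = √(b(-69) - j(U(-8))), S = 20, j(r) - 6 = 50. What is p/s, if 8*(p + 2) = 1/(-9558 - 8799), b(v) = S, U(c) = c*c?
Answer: 293713*I/881136 ≈ 0.33333*I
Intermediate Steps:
U(c) = c²
j(r) = 56 (j(r) = 6 + 50 = 56)
b(v) = 20
p = -293713/146856 (p = -2 + 1/(8*(-9558 - 8799)) = -2 + (⅛)/(-18357) = -2 + (⅛)*(-1/18357) = -2 - 1/146856 = -293713/146856 ≈ -2.0000)
s = 6*I (s = √(20 - 1*56) = √(20 - 56) = √(-36) = 6*I ≈ 6.0*I)
p/s = -293713*(-I/6)/146856 = -(-293713)*I/881136 = 293713*I/881136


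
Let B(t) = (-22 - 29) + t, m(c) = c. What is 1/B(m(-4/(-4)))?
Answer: -1/50 ≈ -0.020000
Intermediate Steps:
B(t) = -51 + t
1/B(m(-4/(-4))) = 1/(-51 - 4/(-4)) = 1/(-51 - 4*(-¼)) = 1/(-51 + 1) = 1/(-50) = -1/50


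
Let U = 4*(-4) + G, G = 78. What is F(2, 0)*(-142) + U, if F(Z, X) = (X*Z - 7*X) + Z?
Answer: -222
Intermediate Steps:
F(Z, X) = Z - 7*X + X*Z (F(Z, X) = (-7*X + X*Z) + Z = Z - 7*X + X*Z)
U = 62 (U = 4*(-4) + 78 = -16 + 78 = 62)
F(2, 0)*(-142) + U = (2 - 7*0 + 0*2)*(-142) + 62 = (2 + 0 + 0)*(-142) + 62 = 2*(-142) + 62 = -284 + 62 = -222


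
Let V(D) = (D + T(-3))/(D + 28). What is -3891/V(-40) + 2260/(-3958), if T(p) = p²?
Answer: -92438498/61349 ≈ -1506.8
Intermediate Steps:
V(D) = (9 + D)/(28 + D) (V(D) = (D + (-3)²)/(D + 28) = (D + 9)/(28 + D) = (9 + D)/(28 + D))
-3891/V(-40) + 2260/(-3958) = -3891*(28 - 40)/(9 - 40) + 2260/(-3958) = -3891/(-31/(-12)) + 2260*(-1/3958) = -3891/((-1/12*(-31))) - 1130/1979 = -3891/31/12 - 1130/1979 = -3891*12/31 - 1130/1979 = -46692/31 - 1130/1979 = -92438498/61349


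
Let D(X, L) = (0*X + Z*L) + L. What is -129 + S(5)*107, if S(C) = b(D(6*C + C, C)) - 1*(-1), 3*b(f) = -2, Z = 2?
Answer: -280/3 ≈ -93.333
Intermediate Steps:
D(X, L) = 3*L (D(X, L) = (0*X + 2*L) + L = (0 + 2*L) + L = 2*L + L = 3*L)
b(f) = -⅔ (b(f) = (⅓)*(-2) = -⅔)
S(C) = ⅓ (S(C) = -⅔ - 1*(-1) = -⅔ + 1 = ⅓)
-129 + S(5)*107 = -129 + (⅓)*107 = -129 + 107/3 = -280/3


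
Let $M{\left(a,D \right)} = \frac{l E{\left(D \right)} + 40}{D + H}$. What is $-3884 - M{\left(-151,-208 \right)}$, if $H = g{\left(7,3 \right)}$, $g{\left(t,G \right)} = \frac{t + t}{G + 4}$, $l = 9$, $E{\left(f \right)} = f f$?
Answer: $- \frac{205344}{103} \approx -1993.6$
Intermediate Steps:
$E{\left(f \right)} = f^{2}$
$g{\left(t,G \right)} = \frac{2 t}{4 + G}$
$H = 2$ ($H = 2 \cdot 7 \frac{1}{4 + 3} = 2 \cdot 7 \cdot \frac{1}{7} = 2$)
$M{\left(a,D \right)} = \frac{40 + 9 D^{2}}{2 + D}$ ($M{\left(a,D \right)} = \frac{9 D^{2} + 40}{D + 2} = \frac{40 + 9 D^{2}}{2 + D}$)
$-3884 - M{\left(-151,-208 \right)} = -3884 - \frac{40 + 9 \left(-208\right)^{2}}{2 - 208} = -3884 - \frac{40 + 9 \cdot 43264}{-206} = -3884 - - \frac{40 + 389376}{206} = -3884 - \left(- \frac{1}{206}\right) 389416 = -3884 - - \frac{194708}{103} = -3884 + \frac{194708}{103} = - \frac{205344}{103}$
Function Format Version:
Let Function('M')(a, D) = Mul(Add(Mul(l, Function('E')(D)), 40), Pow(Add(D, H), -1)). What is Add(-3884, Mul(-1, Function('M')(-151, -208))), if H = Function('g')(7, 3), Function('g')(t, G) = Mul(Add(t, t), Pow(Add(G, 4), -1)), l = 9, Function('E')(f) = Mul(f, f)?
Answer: Rational(-205344, 103) ≈ -1993.6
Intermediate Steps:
Function('E')(f) = Pow(f, 2)
Function('g')(t, G) = Mul(2, t, Pow(Add(4, G), -1)) (Function('g')(t, G) = Mul(Mul(2, t), Pow(Add(4, G), -1)) = Mul(2, t, Pow(Add(4, G), -1)))
H = 2 (H = Mul(2, 7, Pow(Add(4, 3), -1)) = Mul(2, 7, Pow(7, -1)) = Mul(2, 7, Rational(1, 7)) = 2)
Function('M')(a, D) = Mul(Pow(Add(2, D), -1), Add(40, Mul(9, Pow(D, 2)))) (Function('M')(a, D) = Mul(Add(Mul(9, Pow(D, 2)), 40), Pow(Add(D, 2), -1)) = Mul(Add(40, Mul(9, Pow(D, 2))), Pow(Add(2, D), -1)) = Mul(Pow(Add(2, D), -1), Add(40, Mul(9, Pow(D, 2)))))
Add(-3884, Mul(-1, Function('M')(-151, -208))) = Add(-3884, Mul(-1, Mul(Pow(Add(2, -208), -1), Add(40, Mul(9, Pow(-208, 2)))))) = Add(-3884, Mul(-1, Mul(Pow(-206, -1), Add(40, Mul(9, 43264))))) = Add(-3884, Mul(-1, Mul(Rational(-1, 206), Add(40, 389376)))) = Add(-3884, Mul(-1, Mul(Rational(-1, 206), 389416))) = Add(-3884, Mul(-1, Rational(-194708, 103))) = Add(-3884, Rational(194708, 103)) = Rational(-205344, 103)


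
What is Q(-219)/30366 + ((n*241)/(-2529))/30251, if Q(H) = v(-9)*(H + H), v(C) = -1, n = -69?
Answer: 209963268/14340395797 ≈ 0.014641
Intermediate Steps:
Q(H) = -2*H (Q(H) = -(H + H) = -2*H)
Q(-219)/30366 + ((n*241)/(-2529))/30251 = -2*(-219)/30366 + (-69*241/(-2529))/30251 = 438*(1/30366) - 16629*(-1/2529)*(1/30251) = 73/5061 + (5543/843)*(1/30251) = 73/5061 + 5543/25501593 = 209963268/14340395797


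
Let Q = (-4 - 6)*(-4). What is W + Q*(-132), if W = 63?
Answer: -5217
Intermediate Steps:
Q = 40 (Q = -10*(-4) = 40)
W + Q*(-132) = 63 + 40*(-132) = 63 - 5280 = -5217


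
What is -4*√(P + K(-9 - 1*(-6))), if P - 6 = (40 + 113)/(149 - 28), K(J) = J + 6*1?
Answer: -12*√138/11 ≈ -12.815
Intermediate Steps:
K(J) = 6 + J (K(J) = J + 6 = 6 + J)
P = 879/121 (P = 6 + (40 + 113)/(149 - 28) = 6 + 153/121 = 879/121 ≈ 7.2645)
-4*√(P + K(-9 - 1*(-6))) = -4*√(879/121 + (6 + (-9 - 1*(-6)))) = -4*√(879/121 + (6 + (-9 + 6))) = -4*√(879/121 + (6 - 3)) = -4*√(879/121 + 3) = -12*√138/11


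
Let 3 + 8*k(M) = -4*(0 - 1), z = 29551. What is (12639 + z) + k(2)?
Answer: 337521/8 ≈ 42190.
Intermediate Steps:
k(M) = 1/8 (k(M) = -3/8 + (-4*(0 - 1))/8 = -3/8 + (-4*(-1))/8 = -3/8 + (1/8)*4 = -3/8 + 1/2 = 1/8)
(12639 + z) + k(2) = (12639 + 29551) + 1/8 = 42190 + 1/8 = 337521/8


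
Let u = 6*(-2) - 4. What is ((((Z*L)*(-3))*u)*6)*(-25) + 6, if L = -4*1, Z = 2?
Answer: 57606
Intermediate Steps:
L = -4
u = -16 (u = -12 - 4 = -16)
((((Z*L)*(-3))*u)*6)*(-25) + 6 = ((((2*(-4))*(-3))*(-16))*6)*(-25) + 6 = ((-8*(-3)*(-16))*6)*(-25) + 6 = ((24*(-16))*6)*(-25) + 6 = -384*6*(-25) + 6 = -2304*(-25) + 6 = 57600 + 6 = 57606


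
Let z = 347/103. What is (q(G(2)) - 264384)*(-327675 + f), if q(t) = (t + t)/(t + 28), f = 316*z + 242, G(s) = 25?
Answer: 471036801379994/5459 ≈ 8.6286e+10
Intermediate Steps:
z = 347/103 (z = 347*(1/103) = 347/103 ≈ 3.3689)
f = 134578/103 (f = 316*(347/103) + 242 = 109652/103 + 242 = 134578/103 ≈ 1306.6)
q(t) = 2*t/(28 + t) (q(t) = (2*t)/(28 + t) = 2*t/(28 + t))
(q(G(2)) - 264384)*(-327675 + f) = (2*25/(28 + 25) - 264384)*(-327675 + 134578/103) = (2*25/53 - 264384)*(-33615947/103) = (2*25*(1/53) - 264384)*(-33615947/103) = (50/53 - 264384)*(-33615947/103) = -14012302/53*(-33615947/103) = 471036801379994/5459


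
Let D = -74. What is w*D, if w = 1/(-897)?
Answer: 74/897 ≈ 0.082497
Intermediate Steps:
w = -1/897 ≈ -0.0011148
w*D = -1/897*(-74) = 74/897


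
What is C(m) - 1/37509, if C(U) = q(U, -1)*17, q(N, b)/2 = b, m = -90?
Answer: -1275307/37509 ≈ -34.000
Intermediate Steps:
q(N, b) = 2*b
C(U) = -34 (C(U) = (2*(-1))*17 = -2*17 = -34)
C(m) - 1/37509 = -34 - 1/37509 = -1275307/37509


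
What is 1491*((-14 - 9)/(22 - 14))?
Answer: -34293/8 ≈ -4286.6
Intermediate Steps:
1491*((-14 - 9)/(22 - 14)) = 1491*(-23/8) = -34293/8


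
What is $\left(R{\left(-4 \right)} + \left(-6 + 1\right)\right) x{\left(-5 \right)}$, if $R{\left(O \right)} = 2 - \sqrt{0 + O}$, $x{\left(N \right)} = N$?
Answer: $15 + 10 i \approx 15.0 + 10.0 i$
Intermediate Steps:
$R{\left(O \right)} = 2 - \sqrt{O}$
$\left(R{\left(-4 \right)} + \left(-6 + 1\right)\right) x{\left(-5 \right)} = \left(\left(2 - \sqrt{-4}\right) + \left(-6 + 1\right)\right) \left(-5\right) = \left(\left(2 - 2 i\right) - 5\right) \left(-5\right) = \left(-3 - 2 i\right) \left(-5\right) = 15 + 10 i$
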